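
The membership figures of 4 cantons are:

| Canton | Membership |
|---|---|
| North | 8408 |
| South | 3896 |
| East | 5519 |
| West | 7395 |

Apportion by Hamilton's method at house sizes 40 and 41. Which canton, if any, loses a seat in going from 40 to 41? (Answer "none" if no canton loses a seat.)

At 40 seats: North 13, South 6, East 9, West 12.
At 41 seats: North 14, South 6, East 9, West 12.
No canton's allocation decreased.

none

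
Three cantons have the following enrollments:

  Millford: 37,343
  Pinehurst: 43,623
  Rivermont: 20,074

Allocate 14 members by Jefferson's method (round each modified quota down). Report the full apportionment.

Standard divisor 101040/14 ≈ 7217.143; standard quotas: Millford 5.174, Pinehurst 6.044, Rivermont 2.781.
Rounding down gives 5, 6, 2 = 13 seats, so the divisor must be adjusted.
With modified divisor 6500: modified quotas Millford 5.745, Pinehurst 6.711, Rivermont 3.088.
Rounding down: Millford 5, Pinehurst 6, Rivermont 3 (total 14).

Millford=5, Pinehurst=6, Rivermont=3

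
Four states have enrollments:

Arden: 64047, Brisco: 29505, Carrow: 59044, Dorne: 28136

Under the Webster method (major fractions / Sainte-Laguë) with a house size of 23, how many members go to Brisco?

Standard divisor 180732/23 ≈ 7857.913; standard quotas: Arden 8.151, Brisco 3.755, Carrow 7.514, Dorne 3.581.
Rounding to the nearest integer gives 8, 4, 8, 4 = 24 seats, so the divisor must be adjusted.
With modified divisor 7960: modified quotas Arden 8.046, Brisco 3.707, Carrow 7.418, Dorne 3.535.
Rounding to the nearest integer: Arden 8, Brisco 4, Carrow 7, Dorne 4 (total 23).
Brisco receives 4.

4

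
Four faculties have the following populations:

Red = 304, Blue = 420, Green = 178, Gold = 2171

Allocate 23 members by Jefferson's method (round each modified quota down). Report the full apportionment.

Red 2, Blue 3, Green 1, Gold 17

Standard divisor 3073/23 ≈ 133.609; standard quotas: Red 2.275, Blue 3.144, Green 1.332, Gold 16.249.
Rounding down gives 2, 3, 1, 16 = 22 seats, so the divisor must be adjusted.
With modified divisor 124: modified quotas Red 2.452, Blue 3.387, Green 1.435, Gold 17.508.
Rounding down: Red 2, Blue 3, Green 1, Gold 17 (total 23).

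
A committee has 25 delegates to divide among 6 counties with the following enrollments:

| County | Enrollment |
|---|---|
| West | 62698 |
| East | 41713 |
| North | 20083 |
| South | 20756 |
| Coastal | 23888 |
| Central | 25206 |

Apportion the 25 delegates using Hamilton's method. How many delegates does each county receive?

West 8, East 5, North 3, South 3, Coastal 3, Central 3

Total 194344; standard divisor 194344/25 ≈ 7773.76.
Standard quotas: West 8.0653, East 5.3659, North 2.5834, South 2.6700, Coastal 3.0729, Central 3.2424.
Lower quotas: West 8, East 5, North 2, South 2, Coastal 3, Central 3 (sum 23, leaving 2 seats).
Remainders in descending order: South 0.6700, North 0.5834, East 0.3659, Central 0.2424, Coastal 0.0729, West 0.0653.
The surplus seats go to South, North.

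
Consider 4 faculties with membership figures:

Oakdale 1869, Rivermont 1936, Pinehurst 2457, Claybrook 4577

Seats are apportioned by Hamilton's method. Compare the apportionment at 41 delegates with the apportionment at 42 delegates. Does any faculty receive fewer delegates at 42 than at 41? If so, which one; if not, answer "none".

At 41 seats: Oakdale 7, Rivermont 8, Pinehurst 9, Claybrook 17.
At 42 seats: Oakdale 7, Rivermont 7, Pinehurst 10, Claybrook 18.
Rivermont drops from 8 to 7.

Rivermont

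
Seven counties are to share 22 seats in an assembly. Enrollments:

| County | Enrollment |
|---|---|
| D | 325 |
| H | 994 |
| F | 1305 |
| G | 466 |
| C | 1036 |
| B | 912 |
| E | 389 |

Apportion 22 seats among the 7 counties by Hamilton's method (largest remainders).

D: 1, H: 4, F: 5, G: 2, C: 4, B: 4, E: 2

The standard divisor is 5427/22 ≈ 246.682.
Standard quotas: D 1.317, H 4.029, F 5.290, G 1.889, C 4.200, B 3.697, E 1.577.
Lower quotas: D 1, H 4, F 5, G 1, C 4, B 3, E 1 (sum 19, leaving 3 seats).
Remainders in descending order: G 0.889, B 0.697, E 0.577, D 0.317, F 0.290, C 0.200, H 0.029.
Largest remainders: G, B, E receive the extra seats.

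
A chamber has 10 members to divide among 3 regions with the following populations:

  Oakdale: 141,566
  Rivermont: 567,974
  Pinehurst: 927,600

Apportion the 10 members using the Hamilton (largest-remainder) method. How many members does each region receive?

The standard divisor is 1637140/10 = 163714.
Standard quotas: Oakdale 0.8647, Rivermont 3.4693, Pinehurst 5.6660.
Lower quotas: Oakdale 0, Rivermont 3, Pinehurst 5 (sum 8, leaving 2 seats).
Remainders in descending order: Oakdale 0.8647, Pinehurst 0.6660, Rivermont 0.4693.
Largest remainders: Oakdale, Pinehurst receive the extra seats.

Oakdale 1, Rivermont 3, Pinehurst 6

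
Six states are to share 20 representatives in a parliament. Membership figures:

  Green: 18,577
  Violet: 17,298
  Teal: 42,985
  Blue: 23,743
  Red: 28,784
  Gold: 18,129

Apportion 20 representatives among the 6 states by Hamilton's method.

Total 149516; standard divisor 149516/20 ≈ 7475.8.
Standard quotas: Green 2.4850, Violet 2.3139, Teal 5.7499, Blue 3.1760, Red 3.8503, Gold 2.4250.
Lower quotas: Green 2, Violet 2, Teal 5, Blue 3, Red 3, Gold 2 (sum 17, leaving 3 seats).
Remainders in descending order: Red 0.8503, Teal 0.7499, Green 0.4850, Gold 0.4250, Violet 0.3139, Blue 0.1760.
Largest remainders: Red, Teal, Green receive the extra seats.

Green 3, Violet 2, Teal 6, Blue 3, Red 4, Gold 2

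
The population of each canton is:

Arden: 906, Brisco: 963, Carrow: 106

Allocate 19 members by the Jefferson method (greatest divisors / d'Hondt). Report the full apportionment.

Standard divisor 1975/19 ≈ 103.947; standard quotas: Arden 8.716, Brisco 9.264, Carrow 1.020.
Rounding down gives 8, 9, 1 = 18 seats, so the divisor must be adjusted.
With modified divisor 100: modified quotas Arden 9.060, Brisco 9.630, Carrow 1.060.
Rounding down: Arden 9, Brisco 9, Carrow 1 (total 19).

Arden 9, Brisco 9, Carrow 1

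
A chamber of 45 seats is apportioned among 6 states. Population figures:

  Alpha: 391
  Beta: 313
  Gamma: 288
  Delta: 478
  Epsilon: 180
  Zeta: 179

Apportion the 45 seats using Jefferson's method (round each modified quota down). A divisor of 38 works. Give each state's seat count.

With modified divisor 38: modified quotas Alpha 10.289, Beta 8.237, Gamma 7.579, Delta 12.579, Epsilon 4.737, Zeta 4.711.
Rounding down: Alpha 10, Beta 8, Gamma 7, Delta 12, Epsilon 4, Zeta 4 (total 45).

Alpha 10, Beta 8, Gamma 7, Delta 12, Epsilon 4, Zeta 4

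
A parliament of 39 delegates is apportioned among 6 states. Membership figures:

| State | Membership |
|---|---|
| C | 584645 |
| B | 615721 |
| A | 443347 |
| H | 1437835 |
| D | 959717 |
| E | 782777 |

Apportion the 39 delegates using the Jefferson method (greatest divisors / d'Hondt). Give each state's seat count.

Standard divisor 4824042/39 ≈ 123693.385; standard quotas: C 4.727, B 4.978, A 3.584, H 11.624, D 7.759, E 6.328.
Rounding down gives 4, 4, 3, 11, 7, 6 = 35 seats, so the divisor must be adjusted.
With modified divisor 114400: modified quotas C 5.111, B 5.382, A 3.875, H 12.568, D 8.389, E 6.842.
Rounding down: C 5, B 5, A 3, H 12, D 8, E 6 (total 39).

C 5, B 5, A 3, H 12, D 8, E 6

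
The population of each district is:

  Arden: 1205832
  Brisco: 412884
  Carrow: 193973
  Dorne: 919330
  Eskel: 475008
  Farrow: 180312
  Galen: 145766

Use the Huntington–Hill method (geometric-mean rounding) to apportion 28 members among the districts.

Arden 9, Brisco 3, Carrow 2, Dorne 7, Eskel 4, Farrow 2, Galen 1

With divisor 127303: modified quotas Arden 9.472, Brisco 3.243, Carrow 1.524, Dorne 7.222, Eskel 3.731, Farrow 1.416, Galen 1.145.
Geometric-mean thresholds: Arden √(9·10)=9.487, Brisco √(3·4)=3.464, Carrow √(1·2)=1.414, Dorne √(7·8)=7.483, Eskel √(3·4)=3.464, Farrow √(1·2)=1.414, Galen √(1·2)=1.414.
Each quota rounded against its threshold gives Arden 9, Brisco 3, Carrow 2, Dorne 7, Eskel 4, Farrow 2, Galen 1 (total 28).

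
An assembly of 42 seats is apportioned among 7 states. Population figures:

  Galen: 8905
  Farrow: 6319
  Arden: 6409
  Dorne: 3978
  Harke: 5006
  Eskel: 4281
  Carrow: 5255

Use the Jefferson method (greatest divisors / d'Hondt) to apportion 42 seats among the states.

Galen=10, Farrow=7, Arden=7, Dorne=4, Harke=5, Eskel=4, Carrow=5

Standard divisor 40153/42 ≈ 956.024; standard quotas: Galen 9.315, Farrow 6.610, Arden 6.704, Dorne 4.161, Harke 5.236, Eskel 4.478, Carrow 5.497.
Rounding down gives 9, 6, 6, 4, 5, 4, 5 = 39 seats, so the divisor must be adjusted.
With modified divisor 880: modified quotas Galen 10.119, Farrow 7.181, Arden 7.283, Dorne 4.520, Harke 5.689, Eskel 4.865, Carrow 5.972.
Rounding down: Galen 10, Farrow 7, Arden 7, Dorne 4, Harke 5, Eskel 4, Carrow 5 (total 42).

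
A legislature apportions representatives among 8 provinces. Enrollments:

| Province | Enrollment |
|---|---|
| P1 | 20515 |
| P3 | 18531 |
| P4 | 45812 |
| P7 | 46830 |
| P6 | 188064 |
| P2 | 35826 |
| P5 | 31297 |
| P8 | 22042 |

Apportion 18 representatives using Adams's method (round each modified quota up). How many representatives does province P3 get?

1

Standard divisor 408917/18 ≈ 22717.611; standard quotas: P1 0.903, P3 0.816, P4 2.017, P7 2.061, P6 8.278, P2 1.577, P5 1.378, P8 0.970.
Rounding up gives 1, 1, 3, 3, 9, 2, 2, 1 = 22 seats, so the divisor must be adjusted.
With modified divisor 29100: modified quotas P1 0.705, P3 0.637, P4 1.574, P7 1.609, P6 6.463, P2 1.231, P5 1.075, P8 0.757.
Rounding up: P1 1, P3 1, P4 2, P7 2, P6 7, P2 2, P5 2, P8 1 (total 18).
P3 receives 1.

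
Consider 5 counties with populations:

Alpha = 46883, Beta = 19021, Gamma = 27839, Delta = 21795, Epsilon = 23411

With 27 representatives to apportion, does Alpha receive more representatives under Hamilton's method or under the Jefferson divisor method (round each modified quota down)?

Jefferson

Hamilton: Alpha 9, Beta 4, Gamma 5, Delta 4, Epsilon 5.
Jefferson: Alpha 10, Beta 4, Gamma 5, Delta 4, Epsilon 4.
Alpha gets 9 under Hamilton and 10 under Jefferson.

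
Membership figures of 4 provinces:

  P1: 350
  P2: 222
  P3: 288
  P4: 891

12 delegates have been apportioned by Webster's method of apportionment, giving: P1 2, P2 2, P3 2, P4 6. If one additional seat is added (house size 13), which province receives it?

Priority for the next seat is population ÷ (current seats + 0.5).
Priorities: P1 140.000, P2 88.800, P3 115.200, P4 137.077.
Highest priority: P1.

P1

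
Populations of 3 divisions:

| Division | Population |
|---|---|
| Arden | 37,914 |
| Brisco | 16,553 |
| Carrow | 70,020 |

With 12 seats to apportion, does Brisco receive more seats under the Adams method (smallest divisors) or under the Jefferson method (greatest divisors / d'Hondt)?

Adams

Adams: Arden 4, Brisco 2, Carrow 6.
Jefferson: Arden 4, Brisco 1, Carrow 7.
Brisco gets 2 under Adams and 1 under Jefferson.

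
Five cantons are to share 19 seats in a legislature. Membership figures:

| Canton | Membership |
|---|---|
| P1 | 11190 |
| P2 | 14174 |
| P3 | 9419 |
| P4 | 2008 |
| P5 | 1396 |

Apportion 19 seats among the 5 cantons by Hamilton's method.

The standard divisor is 38187/19 ≈ 2009.842.
Standard quotas: P1 5.5676, P2 7.0523, P3 4.6864, P4 0.9991, P5 0.6946.
Lower quotas: P1 5, P2 7, P3 4, P4 0, P5 0 (sum 16, leaving 3 seats).
Remainders in descending order: P4 0.9991, P5 0.6946, P3 0.6864, P1 0.5676, P2 0.0523.
The surplus seats go to P4, P5, P3.

P1 5, P2 7, P3 5, P4 1, P5 1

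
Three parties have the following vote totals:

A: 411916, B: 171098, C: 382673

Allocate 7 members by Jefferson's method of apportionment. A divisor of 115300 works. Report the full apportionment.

A=3, B=1, C=3

With modified divisor 115300: modified quotas A 3.573, B 1.484, C 3.319.
Rounding down: A 3, B 1, C 3 (total 7).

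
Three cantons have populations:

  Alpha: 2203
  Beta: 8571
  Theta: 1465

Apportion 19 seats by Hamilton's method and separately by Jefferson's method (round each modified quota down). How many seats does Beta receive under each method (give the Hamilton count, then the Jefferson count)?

13 and 14

Hamilton: Alpha 4, Beta 13, Theta 2.
Jefferson: Alpha 3, Beta 14, Theta 2.
Beta gets 13 under Hamilton and 14 under Jefferson.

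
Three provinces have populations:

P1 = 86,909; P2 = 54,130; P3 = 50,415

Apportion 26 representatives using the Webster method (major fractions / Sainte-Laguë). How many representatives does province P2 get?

7

Standard divisor 191454/26 ≈ 7363.615; standard quotas: P1 11.802, P2 7.351, P3 6.847.
Rounding to the nearest integer gives P1 12, P2 7, P3 7 — total 26, matching the house size, so no adjustment is needed.
P2 receives 7.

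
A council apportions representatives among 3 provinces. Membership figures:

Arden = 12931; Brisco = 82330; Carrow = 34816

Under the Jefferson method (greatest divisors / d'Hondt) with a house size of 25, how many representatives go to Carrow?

Standard divisor 130077/25 ≈ 5203.08; standard quotas: Arden 2.485, Brisco 15.823, Carrow 6.691.
Rounding down gives 2, 15, 6 = 23 seats, so the divisor must be adjusted.
With modified divisor 4900: modified quotas Arden 2.639, Brisco 16.802, Carrow 7.105.
Rounding down: Arden 2, Brisco 16, Carrow 7 (total 25).
Carrow receives 7.

7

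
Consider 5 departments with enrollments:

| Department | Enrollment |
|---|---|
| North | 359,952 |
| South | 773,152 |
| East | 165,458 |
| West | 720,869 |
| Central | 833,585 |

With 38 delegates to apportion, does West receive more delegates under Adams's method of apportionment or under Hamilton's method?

Hamilton

Adams: North 5, South 10, East 3, West 9, Central 11.
Hamilton: North 5, South 10, East 2, West 10, Central 11.
West gets 9 under Adams and 10 under Hamilton.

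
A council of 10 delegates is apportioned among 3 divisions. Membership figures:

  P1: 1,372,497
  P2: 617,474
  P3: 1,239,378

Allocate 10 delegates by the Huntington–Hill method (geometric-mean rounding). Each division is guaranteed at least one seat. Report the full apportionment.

P1 4; P2 2; P3 4

With divisor 332339: modified quotas P1 4.130, P2 1.858, P3 3.729.
Geometric-mean thresholds: P1 √(4·5)=4.472, P2 √(1·2)=1.414, P3 √(3·4)=3.464.
Each quota rounded against its threshold gives P1 4, P2 2, P3 4 (total 10).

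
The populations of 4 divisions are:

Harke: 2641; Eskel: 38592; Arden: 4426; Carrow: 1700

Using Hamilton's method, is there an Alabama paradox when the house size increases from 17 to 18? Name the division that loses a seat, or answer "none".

At 17 seats: Harke 1, Eskel 14, Arden 1, Carrow 1.
At 18 seats: Harke 1, Eskel 15, Arden 2, Carrow 0.
Carrow drops from 1 to 0.

Carrow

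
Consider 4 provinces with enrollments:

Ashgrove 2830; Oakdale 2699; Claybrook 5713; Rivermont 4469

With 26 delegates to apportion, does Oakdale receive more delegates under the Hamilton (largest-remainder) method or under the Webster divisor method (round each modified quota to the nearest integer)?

Hamilton: Ashgrove 5, Oakdale 5, Claybrook 9, Rivermont 7.
Webster: Ashgrove 5, Oakdale 4, Claybrook 10, Rivermont 7.
Oakdale gets 5 under Hamilton and 4 under Webster.

Hamilton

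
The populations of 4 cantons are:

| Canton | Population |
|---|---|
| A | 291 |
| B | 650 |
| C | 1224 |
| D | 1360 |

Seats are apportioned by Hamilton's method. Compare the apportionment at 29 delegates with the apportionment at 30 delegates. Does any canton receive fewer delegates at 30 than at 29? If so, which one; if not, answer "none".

A

At 29 seats: A 3, B 5, C 10, D 11.
At 30 seats: A 2, B 6, C 10, D 12.
A drops from 3 to 2.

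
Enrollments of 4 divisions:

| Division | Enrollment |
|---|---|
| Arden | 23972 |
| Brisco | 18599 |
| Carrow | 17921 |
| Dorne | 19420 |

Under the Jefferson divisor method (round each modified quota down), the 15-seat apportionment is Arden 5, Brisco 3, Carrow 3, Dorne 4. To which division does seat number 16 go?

Priority for the next seat is population ÷ (current seats + 1).
Priorities: Arden 3995.333, Brisco 4649.750, Carrow 4480.250, Dorne 3884.000.
Highest priority: Brisco.

Brisco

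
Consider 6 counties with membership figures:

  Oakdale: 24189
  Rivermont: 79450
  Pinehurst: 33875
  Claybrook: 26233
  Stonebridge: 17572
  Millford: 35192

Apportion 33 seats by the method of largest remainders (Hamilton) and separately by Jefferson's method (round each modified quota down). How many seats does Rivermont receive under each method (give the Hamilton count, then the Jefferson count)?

Hamilton: Oakdale 4, Rivermont 12, Pinehurst 5, Claybrook 4, Stonebridge 3, Millford 5.
Jefferson: Oakdale 4, Rivermont 13, Pinehurst 5, Claybrook 4, Stonebridge 2, Millford 5.
Rivermont gets 12 under Hamilton and 13 under Jefferson.

12 and 13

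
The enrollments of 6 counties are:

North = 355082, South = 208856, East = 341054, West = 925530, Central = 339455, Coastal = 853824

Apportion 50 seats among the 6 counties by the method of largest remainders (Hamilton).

North: 6; South: 3; East: 6; West: 15; Central: 6; Coastal: 14

Standard divisor: 3023801 ÷ 50 ≈ 60476.02.
Standard quotas: North 5.8715, South 3.4535, East 5.6395, West 15.3041, Central 5.6131, Coastal 14.1184.
Lower quotas: North 5, South 3, East 5, West 15, Central 5, Coastal 14 (sum 47, leaving 3 seats).
Remainders in descending order: North 0.8715, East 0.6395, Central 0.6131, South 0.4535, West 0.3041, Coastal 0.1184.
Largest remainders: North, East, Central receive the extra seats.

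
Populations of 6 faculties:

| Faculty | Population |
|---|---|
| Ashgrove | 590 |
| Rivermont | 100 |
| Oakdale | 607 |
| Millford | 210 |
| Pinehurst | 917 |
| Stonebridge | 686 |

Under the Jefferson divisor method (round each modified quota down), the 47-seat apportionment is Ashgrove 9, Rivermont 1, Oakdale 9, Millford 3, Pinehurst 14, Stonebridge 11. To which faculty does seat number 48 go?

Priority for the next seat is population ÷ (current seats + 1).
Priorities: Ashgrove 59.000, Rivermont 50.000, Oakdale 60.700, Millford 52.500, Pinehurst 61.133, Stonebridge 57.167.
Highest priority: Pinehurst.

Pinehurst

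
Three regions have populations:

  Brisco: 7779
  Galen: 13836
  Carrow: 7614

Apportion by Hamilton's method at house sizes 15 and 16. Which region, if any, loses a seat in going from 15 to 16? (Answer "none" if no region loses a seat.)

none

At 15 seats: Brisco 4, Galen 7, Carrow 4.
At 16 seats: Brisco 4, Galen 8, Carrow 4.
No region's allocation decreased.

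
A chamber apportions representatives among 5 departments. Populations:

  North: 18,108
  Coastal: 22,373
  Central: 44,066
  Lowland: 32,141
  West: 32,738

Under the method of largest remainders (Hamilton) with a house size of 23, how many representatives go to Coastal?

Total 149426; standard divisor 149426/23 ≈ 6496.783.
Standard quotas: North 2.7872, Coastal 3.4437, Central 6.7827, Lowland 4.9472, West 5.0391.
Lower quotas: North 2, Coastal 3, Central 6, Lowland 4, West 5 (sum 20, leaving 3 seats).
Remainders in descending order: Lowland 0.9472, North 0.7872, Central 0.7827, Coastal 0.4437, West 0.0391.
The surplus seats go to Lowland, North, Central.
Coastal receives 3.

3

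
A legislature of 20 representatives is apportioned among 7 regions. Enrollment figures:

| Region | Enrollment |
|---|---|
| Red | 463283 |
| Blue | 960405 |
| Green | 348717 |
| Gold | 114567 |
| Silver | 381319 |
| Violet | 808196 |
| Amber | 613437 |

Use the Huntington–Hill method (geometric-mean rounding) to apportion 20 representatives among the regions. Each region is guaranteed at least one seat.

Red 3; Blue 5; Green 2; Gold 1; Silver 2; Violet 4; Amber 3

With divisor 184926: modified quotas Red 2.505, Blue 5.193, Green 1.886, Gold 0.620, Silver 2.062, Violet 4.370, Amber 3.317.
Geometric-mean thresholds: Red √(2·3)=2.449, Blue √(5·6)=5.477, Green √(1·2)=1.414, Gold (min 1), Silver √(2·3)=2.449, Violet √(4·5)=4.472, Amber √(3·4)=3.464.
Each quota rounded against its threshold gives Red 3, Blue 5, Green 2, Gold 1, Silver 2, Violet 4, Amber 3 (total 20).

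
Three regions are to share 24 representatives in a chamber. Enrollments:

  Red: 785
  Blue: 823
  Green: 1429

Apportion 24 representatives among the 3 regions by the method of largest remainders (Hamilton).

The standard divisor is 3037/24 ≈ 126.542.
Standard quotas: Red 6.203, Blue 6.504, Green 11.293.
Lower quotas: Red 6, Blue 6, Green 11 (sum 23, leaving 1 seat).
Remainders in descending order: Blue 0.504, Green 0.293, Red 0.203.
The surplus seat goes to Blue.

Red: 6; Blue: 7; Green: 11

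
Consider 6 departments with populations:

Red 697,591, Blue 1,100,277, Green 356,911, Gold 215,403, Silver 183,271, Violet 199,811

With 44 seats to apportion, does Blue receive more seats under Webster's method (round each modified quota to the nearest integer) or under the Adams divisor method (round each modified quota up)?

Webster

Webster: Red 11, Blue 18, Green 6, Gold 3, Silver 3, Violet 3.
Adams: Red 11, Blue 17, Green 6, Gold 4, Silver 3, Violet 3.
Blue gets 18 under Webster and 17 under Adams.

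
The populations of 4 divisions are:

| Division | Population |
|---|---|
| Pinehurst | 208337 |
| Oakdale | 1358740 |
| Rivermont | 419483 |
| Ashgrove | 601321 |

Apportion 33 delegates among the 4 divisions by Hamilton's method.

Pinehurst 3, Oakdale 17, Rivermont 5, Ashgrove 8

The standard divisor is 2587881/33 ≈ 78420.636.
Standard quotas: Pinehurst 2.6567, Oakdale 17.3263, Rivermont 5.3491, Ashgrove 7.6679.
Lower quotas: Pinehurst 2, Oakdale 17, Rivermont 5, Ashgrove 7 (sum 31, leaving 2 seats).
Remainders in descending order: Ashgrove 0.6679, Pinehurst 0.6567, Rivermont 0.3491, Oakdale 0.3263.
Largest remainders: Ashgrove, Pinehurst receive the extra seats.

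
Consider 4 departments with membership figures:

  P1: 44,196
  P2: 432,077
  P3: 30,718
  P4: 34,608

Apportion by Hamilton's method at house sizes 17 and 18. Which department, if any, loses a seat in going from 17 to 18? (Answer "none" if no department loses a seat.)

none

At 17 seats: P1 1, P2 14, P3 1, P4 1.
At 18 seats: P1 2, P2 14, P3 1, P4 1.
No department's allocation decreased.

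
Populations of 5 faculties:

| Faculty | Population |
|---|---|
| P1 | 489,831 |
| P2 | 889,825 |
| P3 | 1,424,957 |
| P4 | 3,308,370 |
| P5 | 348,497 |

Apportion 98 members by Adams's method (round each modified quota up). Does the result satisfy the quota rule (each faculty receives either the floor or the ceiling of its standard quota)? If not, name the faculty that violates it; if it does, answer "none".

Standard quotas: P1 7.429, P2 13.496, P3 21.612, P4 50.177, P5 5.286.
Adams allocation: P1 8, P2 14, P3 21, P4 49, P5 6.
P4 has quota 50.177 (lower 50, upper 51) but receives 49 — outside the quota interval.

P4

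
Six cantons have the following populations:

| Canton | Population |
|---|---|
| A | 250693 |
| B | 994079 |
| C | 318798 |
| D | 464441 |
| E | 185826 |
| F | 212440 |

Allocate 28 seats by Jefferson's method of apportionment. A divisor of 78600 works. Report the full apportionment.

With modified divisor 78600: modified quotas A 3.189, B 12.647, C 4.056, D 5.909, E 2.364, F 2.703.
Rounding down: A 3, B 12, C 4, D 5, E 2, F 2 (total 28).

A=3; B=12; C=4; D=5; E=2; F=2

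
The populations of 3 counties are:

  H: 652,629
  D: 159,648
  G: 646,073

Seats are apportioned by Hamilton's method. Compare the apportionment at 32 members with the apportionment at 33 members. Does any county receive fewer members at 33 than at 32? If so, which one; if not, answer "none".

D

At 32 seats: H 14, D 4, G 14.
At 33 seats: H 15, D 3, G 15.
D drops from 4 to 3.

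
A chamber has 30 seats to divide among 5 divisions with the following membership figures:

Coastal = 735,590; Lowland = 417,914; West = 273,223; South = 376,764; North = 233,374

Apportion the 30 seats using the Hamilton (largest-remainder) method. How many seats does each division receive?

Coastal: 11; Lowland: 6; West: 4; South: 6; North: 3

The standard divisor is 2036865/30 ≈ 67895.5.
Standard quotas: Coastal 10.8341, Lowland 6.1553, West 4.0242, South 5.5492, North 3.4373.
Lower quotas: Coastal 10, Lowland 6, West 4, South 5, North 3 (sum 28, leaving 2 seats).
Remainders in descending order: Coastal 0.8341, South 0.5492, North 0.4373, Lowland 0.1553, West 0.0242.
Largest remainders: Coastal, South receive the extra seats.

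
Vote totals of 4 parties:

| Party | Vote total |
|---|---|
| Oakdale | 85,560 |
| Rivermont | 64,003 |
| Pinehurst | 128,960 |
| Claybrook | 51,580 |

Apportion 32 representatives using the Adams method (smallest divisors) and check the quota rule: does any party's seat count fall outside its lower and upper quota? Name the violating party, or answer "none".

none

Standard quotas: Oakdale 8.294, Rivermont 6.204, Pinehurst 12.501, Claybrook 5.000.
Adams allocation: Oakdale 8, Rivermont 6, Pinehurst 13, Claybrook 5.
Every allocation lies between the lower and upper quota.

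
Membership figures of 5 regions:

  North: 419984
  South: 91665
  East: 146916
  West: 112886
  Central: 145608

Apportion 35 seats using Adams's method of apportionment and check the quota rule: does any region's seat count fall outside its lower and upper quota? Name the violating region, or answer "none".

Standard quotas: North 16.029, South 3.498, East 5.607, West 4.308, Central 5.557.
Adams allocation: North 15, South 4, East 6, West 4, Central 6.
North has quota 16.029 (lower 16, upper 17) but receives 15 — outside the quota interval.

North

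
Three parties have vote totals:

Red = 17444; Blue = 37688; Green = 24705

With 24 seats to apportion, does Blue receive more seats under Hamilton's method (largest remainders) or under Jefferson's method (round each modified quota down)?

Hamilton: Red 5, Blue 11, Green 8.
Jefferson: Red 5, Blue 12, Green 7.
Blue gets 11 under Hamilton and 12 under Jefferson.

Jefferson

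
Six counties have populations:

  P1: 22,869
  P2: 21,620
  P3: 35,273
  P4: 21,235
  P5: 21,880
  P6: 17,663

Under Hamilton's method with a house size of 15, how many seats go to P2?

The standard divisor is 140540/15 ≈ 9369.333.
Standard quotas: P1 2.4408, P2 2.3075, P3 3.7647, P4 2.2664, P5 2.3353, P6 1.8852.
Lower quotas: P1 2, P2 2, P3 3, P4 2, P5 2, P6 1 (sum 12, leaving 3 seats).
Remainders in descending order: P6 0.8852, P3 0.7647, P1 0.4408, P5 0.3353, P2 0.3075, P4 0.2664.
Largest remainders: P6, P3, P1 receive the extra seats.
P2 receives 2.

2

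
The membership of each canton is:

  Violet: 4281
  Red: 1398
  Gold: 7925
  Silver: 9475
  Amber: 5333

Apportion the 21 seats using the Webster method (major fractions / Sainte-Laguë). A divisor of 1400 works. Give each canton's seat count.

With modified divisor 1400: modified quotas Violet 3.058, Red 0.999, Gold 5.661, Silver 6.768, Amber 3.809.
Rounding to the nearest integer: Violet 3, Red 1, Gold 6, Silver 7, Amber 4 (total 21).

Violet 3; Red 1; Gold 6; Silver 7; Amber 4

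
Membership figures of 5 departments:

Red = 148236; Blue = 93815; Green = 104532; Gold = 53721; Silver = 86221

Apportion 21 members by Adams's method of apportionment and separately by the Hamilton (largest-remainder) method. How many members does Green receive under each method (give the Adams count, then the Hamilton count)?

Adams: Red 6, Blue 4, Green 4, Gold 3, Silver 4.
Hamilton: Red 6, Blue 4, Green 5, Gold 2, Silver 4.
Green gets 4 under Adams and 5 under Hamilton.

4 and 5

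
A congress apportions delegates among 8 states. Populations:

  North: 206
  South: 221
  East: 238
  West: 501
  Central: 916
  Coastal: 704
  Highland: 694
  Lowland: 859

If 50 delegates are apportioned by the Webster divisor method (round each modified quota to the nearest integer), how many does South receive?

3

Standard divisor 4339/50 ≈ 86.78; standard quotas: North 2.374, South 2.547, East 2.743, West 5.773, Central 10.555, Coastal 8.112, Highland 7.997, Lowland 9.899.
Rounding to the nearest integer gives 2, 3, 3, 6, 11, 8, 8, 10 = 51 seats, so the divisor must be adjusted.
With modified divisor 87.59: modified quotas North 2.352, South 2.523, East 2.717, West 5.720, Central 10.458, Coastal 8.037, Highland 7.923, Lowland 9.807.
Rounding to the nearest integer: North 2, South 3, East 3, West 6, Central 10, Coastal 8, Highland 8, Lowland 10 (total 50).
South receives 3.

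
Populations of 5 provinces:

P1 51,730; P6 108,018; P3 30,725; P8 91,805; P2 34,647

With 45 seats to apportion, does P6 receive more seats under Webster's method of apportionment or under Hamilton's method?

Webster

Webster: P1 7, P6 16, P3 4, P8 13, P2 5.
Hamilton: P1 7, P6 15, P3 5, P8 13, P2 5.
P6 gets 16 under Webster and 15 under Hamilton.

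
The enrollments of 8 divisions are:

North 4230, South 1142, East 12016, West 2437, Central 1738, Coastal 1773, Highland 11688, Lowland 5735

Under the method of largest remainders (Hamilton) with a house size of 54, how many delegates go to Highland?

Total 40759; standard divisor 40759/54 ≈ 754.796.
Standard quotas: North 5.6042, South 1.5130, East 15.9195, West 3.2287, Central 2.3026, Coastal 2.3490, Highland 15.4850, Lowland 7.5981.
Lower quotas: North 5, South 1, East 15, West 3, Central 2, Coastal 2, Highland 15, Lowland 7 (sum 50, leaving 4 seats).
Remainders in descending order: East 0.9195, North 0.6042, Lowland 0.5981, South 0.5130, Highland 0.4850, Coastal 0.3490, Central 0.3026, West 0.2287.
Largest remainders: East, North, Lowland, South receive the extra seats.
Highland receives 15.

15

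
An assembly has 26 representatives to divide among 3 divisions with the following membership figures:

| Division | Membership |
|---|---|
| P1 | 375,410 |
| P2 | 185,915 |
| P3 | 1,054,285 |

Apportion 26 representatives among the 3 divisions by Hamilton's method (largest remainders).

The standard divisor is 1615610/26 ≈ 62138.846.
Standard quotas: P1 6.0415, P2 2.9919, P3 16.9666.
Lower quotas: P1 6, P2 2, P3 16 (sum 24, leaving 2 seats).
Remainders in descending order: P2 0.9919, P3 0.9666, P1 0.0415.
Largest remainders: P2, P3 receive the extra seats.

P1: 6; P2: 3; P3: 17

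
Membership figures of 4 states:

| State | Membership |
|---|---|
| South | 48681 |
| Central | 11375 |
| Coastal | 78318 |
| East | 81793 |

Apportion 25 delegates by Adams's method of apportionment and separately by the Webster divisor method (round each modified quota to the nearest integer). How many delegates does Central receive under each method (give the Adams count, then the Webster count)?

2 and 1

Adams: South 5, Central 2, Coastal 9, East 9.
Webster: South 6, Central 1, Coastal 9, East 9.
Central gets 2 under Adams and 1 under Webster.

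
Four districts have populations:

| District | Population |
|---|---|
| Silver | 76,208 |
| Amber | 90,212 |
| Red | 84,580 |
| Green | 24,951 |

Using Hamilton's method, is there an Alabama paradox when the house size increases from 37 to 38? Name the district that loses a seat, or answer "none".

At 37 seats: Silver 10, Amber 12, Red 11, Green 4.
At 38 seats: Silver 11, Amber 12, Red 12, Green 3.
Green drops from 4 to 3.

Green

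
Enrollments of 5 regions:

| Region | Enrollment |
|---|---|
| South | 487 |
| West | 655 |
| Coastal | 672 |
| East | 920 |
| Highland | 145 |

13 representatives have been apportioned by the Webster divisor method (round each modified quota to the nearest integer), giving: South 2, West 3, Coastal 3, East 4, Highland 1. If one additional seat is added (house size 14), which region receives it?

East

Priority for the next seat is population ÷ (current seats + 0.5).
Priorities: South 194.800, West 187.143, Coastal 192.000, East 204.444, Highland 96.667.
Highest priority: East.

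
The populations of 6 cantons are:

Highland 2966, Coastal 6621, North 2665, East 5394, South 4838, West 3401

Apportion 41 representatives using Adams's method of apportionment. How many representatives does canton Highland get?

5

Standard divisor 25885/41 ≈ 631.341; standard quotas: Highland 4.698, Coastal 10.487, North 4.221, East 8.544, South 7.663, West 5.387.
Rounding up gives 5, 11, 5, 9, 8, 6 = 44 seats, so the divisor must be adjusted.
With modified divisor 677: modified quotas Highland 4.381, Coastal 9.780, North 3.936, East 7.968, South 7.146, West 5.024.
Rounding up: Highland 5, Coastal 10, North 4, East 8, South 8, West 6 (total 41).
Highland receives 5.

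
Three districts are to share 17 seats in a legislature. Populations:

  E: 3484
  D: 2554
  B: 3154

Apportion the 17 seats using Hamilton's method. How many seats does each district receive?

The standard divisor is 9192/17 ≈ 540.706.
Standard quotas: E 6.443, D 4.723, B 5.833.
Lower quotas: E 6, D 4, B 5 (sum 15, leaving 2 seats).
Remainders in descending order: B 0.833, D 0.723, E 0.443.
The surplus seats go to B, D.

E 6, D 5, B 6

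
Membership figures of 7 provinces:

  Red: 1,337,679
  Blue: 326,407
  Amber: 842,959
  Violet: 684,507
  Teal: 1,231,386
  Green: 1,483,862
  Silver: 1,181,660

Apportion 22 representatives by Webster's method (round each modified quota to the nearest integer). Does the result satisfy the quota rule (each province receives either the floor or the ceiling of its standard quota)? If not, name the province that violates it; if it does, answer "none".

none

Standard quotas: Red 4.152, Blue 1.013, Amber 2.616, Violet 2.124, Teal 3.822, Green 4.605, Silver 3.667.
Webster allocation: Red 4, Blue 1, Amber 3, Violet 2, Teal 4, Green 4, Silver 4.
Every allocation lies between the lower and upper quota.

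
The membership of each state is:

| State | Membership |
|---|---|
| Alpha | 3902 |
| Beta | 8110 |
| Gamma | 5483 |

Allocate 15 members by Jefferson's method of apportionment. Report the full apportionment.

Standard divisor 17495/15 ≈ 1166.333; standard quotas: Alpha 3.346, Beta 6.953, Gamma 4.701.
Rounding down gives 3, 6, 4 = 13 seats, so the divisor must be adjusted.
With modified divisor 1060: modified quotas Alpha 3.681, Beta 7.651, Gamma 5.173.
Rounding down: Alpha 3, Beta 7, Gamma 5 (total 15).

Alpha: 3, Beta: 7, Gamma: 5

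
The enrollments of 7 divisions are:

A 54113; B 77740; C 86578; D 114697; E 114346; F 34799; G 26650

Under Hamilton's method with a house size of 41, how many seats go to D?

Standard divisor: 508923 ÷ 41 ≈ 12412.756.
Standard quotas: A 4.3595, B 6.2629, C 6.9749, D 9.2403, E 9.2120, F 2.8035, G 2.1470.
Lower quotas: A 4, B 6, C 6, D 9, E 9, F 2, G 2 (sum 38, leaving 3 seats).
Remainders in descending order: C 0.9749, F 0.8035, A 0.3595, B 0.2629, D 0.2403, E 0.2120, G 0.1470.
The surplus seats go to C, F, A.
D receives 9.

9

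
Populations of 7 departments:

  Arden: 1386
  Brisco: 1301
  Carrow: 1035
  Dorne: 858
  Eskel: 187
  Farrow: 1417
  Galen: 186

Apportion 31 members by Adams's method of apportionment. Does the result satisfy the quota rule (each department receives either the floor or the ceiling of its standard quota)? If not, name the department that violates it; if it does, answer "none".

Standard quotas: Arden 6.745, Brisco 6.331, Carrow 5.037, Dorne 4.176, Eskel 0.910, Farrow 6.896, Galen 0.905.
Adams allocation: Arden 7, Brisco 6, Carrow 5, Dorne 4, Eskel 1, Farrow 7, Galen 1.
Every allocation lies between the lower and upper quota.

none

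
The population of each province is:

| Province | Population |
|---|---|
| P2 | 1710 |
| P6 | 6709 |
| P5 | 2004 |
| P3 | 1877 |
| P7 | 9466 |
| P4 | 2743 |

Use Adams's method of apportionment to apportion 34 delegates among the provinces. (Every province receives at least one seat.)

P2 3, P6 9, P5 3, P3 3, P7 12, P4 4

Standard divisor 24509/34 ≈ 720.853; standard quotas: P2 2.372, P6 9.307, P5 2.780, P3 2.604, P7 13.132, P4 3.805.
Rounding up gives 3, 10, 3, 3, 14, 4 = 37 seats, so the divisor must be adjusted.
With modified divisor 800: modified quotas P2 2.138, P6 8.386, P5 2.505, P3 2.346, P7 11.832, P4 3.429.
Rounding up: P2 3, P6 9, P5 3, P3 3, P7 12, P4 4 (total 34).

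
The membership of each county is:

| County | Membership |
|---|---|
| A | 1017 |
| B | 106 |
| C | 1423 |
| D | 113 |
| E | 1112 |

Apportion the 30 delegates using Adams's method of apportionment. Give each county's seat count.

A=8, B=1, C=11, D=1, E=9

Standard divisor 3771/30 ≈ 125.7; standard quotas: A 8.091, B 0.843, C 11.321, D 0.899, E 8.846.
Rounding up gives 9, 1, 12, 1, 9 = 32 seats, so the divisor must be adjusted.
With modified divisor 130: modified quotas A 7.823, B 0.815, C 10.946, D 0.869, E 8.554.
Rounding up: A 8, B 1, C 11, D 1, E 9 (total 30).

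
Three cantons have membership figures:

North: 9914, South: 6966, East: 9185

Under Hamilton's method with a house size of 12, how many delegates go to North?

5

Total 26065; standard divisor 26065/12 ≈ 2172.083.
Standard quotas: North 4.5643, South 3.2071, East 4.2287.
Lower quotas: North 4, South 3, East 4 (sum 11, leaving 1 seat).
Remainders in descending order: North 0.5643, East 0.2287, South 0.2071.
Largest remainder: North receives the extra seat.
North receives 5.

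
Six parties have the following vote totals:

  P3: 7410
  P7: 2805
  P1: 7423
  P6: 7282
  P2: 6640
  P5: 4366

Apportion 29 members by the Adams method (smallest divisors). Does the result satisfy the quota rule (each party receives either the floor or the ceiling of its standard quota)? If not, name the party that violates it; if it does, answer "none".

Standard quotas: P3 5.981, P7 2.264, P1 5.992, P6 5.878, P2 5.360, P5 3.524.
Adams allocation: P3 6, P7 2, P1 6, P6 6, P2 5, P5 4.
Every allocation lies between the lower and upper quota.

none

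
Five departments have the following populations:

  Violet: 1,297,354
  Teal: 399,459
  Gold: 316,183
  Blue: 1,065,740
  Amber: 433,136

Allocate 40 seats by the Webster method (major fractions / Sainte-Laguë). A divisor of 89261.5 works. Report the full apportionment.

With modified divisor 89261.5: modified quotas Violet 14.534, Teal 4.475, Gold 3.542, Blue 11.940, Amber 4.852.
Rounding to the nearest integer: Violet 15, Teal 4, Gold 4, Blue 12, Amber 5 (total 40).

Violet: 15, Teal: 4, Gold: 4, Blue: 12, Amber: 5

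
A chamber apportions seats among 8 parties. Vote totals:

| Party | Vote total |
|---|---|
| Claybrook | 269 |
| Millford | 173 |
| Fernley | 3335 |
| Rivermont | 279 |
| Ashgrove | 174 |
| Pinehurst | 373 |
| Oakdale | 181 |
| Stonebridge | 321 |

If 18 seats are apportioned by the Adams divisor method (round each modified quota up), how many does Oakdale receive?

1

Standard divisor 5105/18 ≈ 283.611; standard quotas: Claybrook 0.948, Millford 0.610, Fernley 11.759, Rivermont 0.984, Ashgrove 0.614, Pinehurst 1.315, Oakdale 0.638, Stonebridge 1.132.
Rounding up gives 1, 1, 12, 1, 1, 2, 1, 2 = 21 seats, so the divisor must be adjusted.
With modified divisor 350: modified quotas Claybrook 0.769, Millford 0.494, Fernley 9.529, Rivermont 0.797, Ashgrove 0.497, Pinehurst 1.066, Oakdale 0.517, Stonebridge 0.917.
Rounding up: Claybrook 1, Millford 1, Fernley 10, Rivermont 1, Ashgrove 1, Pinehurst 2, Oakdale 1, Stonebridge 1 (total 18).
Oakdale receives 1.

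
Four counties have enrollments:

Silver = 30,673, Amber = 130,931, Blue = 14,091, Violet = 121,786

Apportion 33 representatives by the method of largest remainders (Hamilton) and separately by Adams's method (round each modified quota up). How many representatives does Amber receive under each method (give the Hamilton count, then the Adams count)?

15 and 14

Hamilton: Silver 3, Amber 15, Blue 2, Violet 13.
Adams: Silver 4, Amber 14, Blue 2, Violet 13.
Amber gets 15 under Hamilton and 14 under Adams.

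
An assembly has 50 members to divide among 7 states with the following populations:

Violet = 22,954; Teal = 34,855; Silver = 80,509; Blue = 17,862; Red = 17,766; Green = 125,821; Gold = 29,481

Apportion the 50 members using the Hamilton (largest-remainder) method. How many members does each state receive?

Standard divisor: 329248 ÷ 50 ≈ 6584.96.
Standard quotas: Violet 3.4858, Teal 5.2931, Silver 12.2262, Blue 2.7125, Red 2.6980, Green 19.1073, Gold 4.4770.
Lower quotas: Violet 3, Teal 5, Silver 12, Blue 2, Red 2, Green 19, Gold 4 (sum 47, leaving 3 seats).
Remainders in descending order: Blue 0.7125, Red 0.6980, Violet 0.4858, Gold 0.4770, Teal 0.2931, Silver 0.2262, Green 0.1073.
The surplus seats go to Blue, Red, Violet.

Violet 4, Teal 5, Silver 12, Blue 3, Red 3, Green 19, Gold 4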